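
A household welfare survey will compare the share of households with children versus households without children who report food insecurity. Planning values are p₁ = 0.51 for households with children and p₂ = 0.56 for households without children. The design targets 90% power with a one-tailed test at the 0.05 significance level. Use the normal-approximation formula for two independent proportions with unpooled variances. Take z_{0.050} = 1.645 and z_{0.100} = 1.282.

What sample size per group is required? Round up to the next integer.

n = (z_α + z_β)² · [p₁(1−p₁) + p₂(1−p₂)] / (p₁ − p₂)²
  = (1.645 + 1.282)² · (0.51·0.49 + 0.56·0.44) / (-0.05)²
  = (2.927)² · (0.2499 + 0.2464) / 0.0025
  = 8.5673 · 0.4963 / 0.0025
  = 1700.79
Round up → n = 1701 per group.

n = 1701 per group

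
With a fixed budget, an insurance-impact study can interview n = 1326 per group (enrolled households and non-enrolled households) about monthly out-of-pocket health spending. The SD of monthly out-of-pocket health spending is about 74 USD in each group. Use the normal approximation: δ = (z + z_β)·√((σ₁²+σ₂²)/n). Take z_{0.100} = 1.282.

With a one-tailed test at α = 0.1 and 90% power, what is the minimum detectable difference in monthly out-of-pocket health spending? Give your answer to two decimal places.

δ = (z_α + z_β) · √((σ₁²+σ₂²)/n)
  = (1.282 + 1.282) · √(10952/1326)
  = 2.564 · √8.2594
  = 2.564 · 2.8739
  = 7.3687

Minimum detectable difference ≈ 7.37 USD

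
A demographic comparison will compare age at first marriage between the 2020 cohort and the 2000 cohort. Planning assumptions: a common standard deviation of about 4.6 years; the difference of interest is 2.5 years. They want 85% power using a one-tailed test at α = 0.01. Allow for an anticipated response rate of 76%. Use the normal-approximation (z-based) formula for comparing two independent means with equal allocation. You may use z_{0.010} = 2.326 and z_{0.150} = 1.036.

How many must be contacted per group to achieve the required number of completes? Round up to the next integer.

n = 101 per group

n = (z_α + z_β)² · (σ₁² + σ₂²) / δ²
  = (2.326 + 1.036)² · (2·4.6² = 42.32) / 2.5²
  = 11.3030 · 42.32 / 6.25
  = 76.54
Adjust for 76% response: 76.54 / 0.76 = 100.70.
Round up → n = 101 per group.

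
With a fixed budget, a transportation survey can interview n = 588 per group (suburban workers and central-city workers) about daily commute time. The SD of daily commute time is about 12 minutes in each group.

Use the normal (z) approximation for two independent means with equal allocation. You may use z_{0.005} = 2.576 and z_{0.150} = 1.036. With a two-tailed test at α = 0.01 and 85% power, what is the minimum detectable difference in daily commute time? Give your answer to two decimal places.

δ = (z_{α/2} + z_β) · √((σ₁²+σ₂²)/n)
  = (2.576 + 1.036) · √(288/588)
  = 3.612 · √0.4898
  = 3.612 · 0.6999
  = 2.5279

Minimum detectable difference ≈ 2.53 minutes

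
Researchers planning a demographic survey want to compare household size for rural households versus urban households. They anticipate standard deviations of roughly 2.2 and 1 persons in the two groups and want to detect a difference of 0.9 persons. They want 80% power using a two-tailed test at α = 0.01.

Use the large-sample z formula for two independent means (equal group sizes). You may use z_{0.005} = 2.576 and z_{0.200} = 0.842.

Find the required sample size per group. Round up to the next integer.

n = (z_{α/2} + z_β)² · (σ₁² + σ₂²) / δ²
  = (2.576 + 0.842)² · (2.2² + 1² = 5.84) / 0.9²
  = 11.6827 · 5.84 / 0.81
  = 84.23
Round up → n = 85 per group.

n = 85 per group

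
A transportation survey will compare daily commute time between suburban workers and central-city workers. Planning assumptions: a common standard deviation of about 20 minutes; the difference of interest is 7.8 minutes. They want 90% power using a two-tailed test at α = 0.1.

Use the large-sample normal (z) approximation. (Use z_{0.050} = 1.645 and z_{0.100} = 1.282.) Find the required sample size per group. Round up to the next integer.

n = 113 per group

n = (z_{α/2} + z_β)² · (σ₁² + σ₂²) / δ²
  = (1.645 + 1.282)² · (2·20² = 800) / 7.8²
  = 8.5673 · 800 / 60.84
  = 112.65
Round up → n = 113 per group.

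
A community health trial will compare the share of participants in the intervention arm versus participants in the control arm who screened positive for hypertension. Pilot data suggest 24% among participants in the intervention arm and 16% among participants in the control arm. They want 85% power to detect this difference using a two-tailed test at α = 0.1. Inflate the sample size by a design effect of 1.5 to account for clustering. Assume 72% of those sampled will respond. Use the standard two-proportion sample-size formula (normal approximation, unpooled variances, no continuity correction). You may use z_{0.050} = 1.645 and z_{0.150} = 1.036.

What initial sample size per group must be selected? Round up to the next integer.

n = 742 per group

n = (z_{α/2} + z_β)² · [p₁(1−p₁) + p₂(1−p₂)] / (p₁ − p₂)²
  = (1.645 + 1.036)² · (0.24·0.76 + 0.16·0.84) / (0.08)²
  = (2.681)² · (0.1824 + 0.1344) / 0.0064
  = 7.1878 · 0.3168 / 0.0064
  = 355.79
Design effect: 1.5 × 355.79 = 533.69.
Adjust for 72% response: 533.69 / 0.72 = 741.24.
Round up → n = 742 per group.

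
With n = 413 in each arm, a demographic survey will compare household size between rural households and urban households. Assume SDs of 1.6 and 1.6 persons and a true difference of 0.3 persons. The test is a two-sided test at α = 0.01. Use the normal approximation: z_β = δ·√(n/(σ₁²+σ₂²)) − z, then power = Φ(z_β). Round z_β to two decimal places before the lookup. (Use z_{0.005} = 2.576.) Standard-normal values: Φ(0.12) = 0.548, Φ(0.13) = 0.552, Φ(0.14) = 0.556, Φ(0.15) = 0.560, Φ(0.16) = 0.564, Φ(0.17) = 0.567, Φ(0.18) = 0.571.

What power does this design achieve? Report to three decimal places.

z_β = δ·√(n/(σ₁²+σ₂²)) − z_{α/2}
    = 0.3 · √(413/5.12) − 2.576
    = 0.3 · 8.98132 − 2.576
    = 2.6944 − 2.576 = 0.1184 → 0.12
Power = Φ(0.12) = 0.548.

Power ≈ 0.548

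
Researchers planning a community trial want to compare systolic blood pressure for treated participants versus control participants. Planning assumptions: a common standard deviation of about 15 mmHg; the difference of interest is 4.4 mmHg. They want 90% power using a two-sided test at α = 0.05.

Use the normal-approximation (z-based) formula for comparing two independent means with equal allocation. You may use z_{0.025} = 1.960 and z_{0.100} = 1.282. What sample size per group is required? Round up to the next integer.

n = 245 per group

n = (z_{α/2} + z_β)² · (σ₁² + σ₂²) / δ²
  = (1.960 + 1.282)² · (2·15² = 450) / 4.4²
  = 10.5106 · 450 / 19.36
  = 244.31
Round up → n = 245 per group.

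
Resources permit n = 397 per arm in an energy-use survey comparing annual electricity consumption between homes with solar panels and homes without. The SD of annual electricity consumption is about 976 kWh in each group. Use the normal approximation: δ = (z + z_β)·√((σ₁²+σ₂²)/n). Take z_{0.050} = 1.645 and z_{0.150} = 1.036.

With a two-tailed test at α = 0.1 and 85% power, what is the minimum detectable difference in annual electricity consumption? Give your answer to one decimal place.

Minimum detectable difference ≈ 185.7 kWh

δ = (z_{α/2} + z_β) · √((σ₁²+σ₂²)/n)
  = (1.645 + 1.036) · √(1905152/397)
  = 2.681 · √4798.9
  = 2.681 · 69.2739
  = 185.7233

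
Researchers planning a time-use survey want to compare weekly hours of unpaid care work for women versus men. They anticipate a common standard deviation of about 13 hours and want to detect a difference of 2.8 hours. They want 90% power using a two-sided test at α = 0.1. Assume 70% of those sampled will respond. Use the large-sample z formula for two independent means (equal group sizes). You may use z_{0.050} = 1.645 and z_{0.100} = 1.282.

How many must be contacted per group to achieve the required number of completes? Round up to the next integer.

n = 528 per group

n = (z_{α/2} + z_β)² · (σ₁² + σ₂²) / δ²
  = (1.645 + 1.282)² · (2·13² = 338) / 2.8²
  = 8.5673 · 338 / 7.84
  = 369.36
Adjust for 70% response: 369.36 / 0.70 = 527.65.
Round up → n = 528 per group.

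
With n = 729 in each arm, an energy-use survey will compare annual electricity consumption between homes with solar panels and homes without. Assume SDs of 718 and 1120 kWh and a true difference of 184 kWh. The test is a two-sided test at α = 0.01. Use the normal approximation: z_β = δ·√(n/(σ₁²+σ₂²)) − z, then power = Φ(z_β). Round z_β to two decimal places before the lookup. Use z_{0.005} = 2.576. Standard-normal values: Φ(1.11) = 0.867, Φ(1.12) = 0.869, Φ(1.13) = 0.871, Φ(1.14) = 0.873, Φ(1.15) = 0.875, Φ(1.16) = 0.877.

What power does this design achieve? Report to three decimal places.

Power ≈ 0.877

z_β = δ·√(n/(σ₁²+σ₂²)) − z_{α/2}
    = 184 · √(729/1769924) − 2.576
    = 184 · 0.02029 − 2.576
    = 3.7343 − 2.576 = 1.1583 → 1.16
Power = Φ(1.16) = 0.877.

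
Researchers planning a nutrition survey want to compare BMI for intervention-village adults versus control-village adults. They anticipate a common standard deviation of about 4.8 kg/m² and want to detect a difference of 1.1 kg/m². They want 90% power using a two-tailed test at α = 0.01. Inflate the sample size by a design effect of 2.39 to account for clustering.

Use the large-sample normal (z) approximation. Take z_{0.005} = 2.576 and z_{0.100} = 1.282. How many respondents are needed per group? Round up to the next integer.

n = (z_{α/2} + z_β)² · (σ₁² + σ₂²) / δ²
  = (2.576 + 1.282)² · (2·4.8² = 46.08) / 1.1²
  = 14.8842 · 46.08 / 1.21
  = 566.83
Design effect: 2.39 × 566.83 = 1354.72.
Round up → n = 1355 per group.

n = 1355 per group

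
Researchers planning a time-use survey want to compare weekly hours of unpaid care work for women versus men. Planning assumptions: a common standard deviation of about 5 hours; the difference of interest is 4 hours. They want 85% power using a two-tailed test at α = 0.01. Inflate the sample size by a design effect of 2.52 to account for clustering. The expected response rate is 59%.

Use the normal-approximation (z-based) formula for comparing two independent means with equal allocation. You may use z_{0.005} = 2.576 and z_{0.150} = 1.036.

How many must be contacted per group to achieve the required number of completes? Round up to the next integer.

n = 175 per group

n = (z_{α/2} + z_β)² · (σ₁² + σ₂²) / δ²
  = (2.576 + 1.036)² · (2·5² = 50) / 4²
  = 13.0465 · 50 / 16
  = 40.77
Design effect: 2.52 × 40.77 = 102.74.
Adjust for 59% response: 102.74 / 0.59 = 174.14.
Round up → n = 175 per group.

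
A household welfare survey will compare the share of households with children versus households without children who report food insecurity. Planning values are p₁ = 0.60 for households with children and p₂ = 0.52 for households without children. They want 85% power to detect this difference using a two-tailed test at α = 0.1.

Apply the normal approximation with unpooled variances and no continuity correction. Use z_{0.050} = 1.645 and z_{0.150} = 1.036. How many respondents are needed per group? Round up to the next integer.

n = 550 per group

n = (z_{α/2} + z_β)² · [p₁(1−p₁) + p₂(1−p₂)] / (p₁ − p₂)²
  = (1.645 + 1.036)² · (0.60·0.40 + 0.52·0.48) / (0.08)²
  = (2.681)² · (0.2400 + 0.2496) / 0.0064
  = 7.1878 · 0.4896 / 0.0064
  = 549.86
Round up → n = 550 per group.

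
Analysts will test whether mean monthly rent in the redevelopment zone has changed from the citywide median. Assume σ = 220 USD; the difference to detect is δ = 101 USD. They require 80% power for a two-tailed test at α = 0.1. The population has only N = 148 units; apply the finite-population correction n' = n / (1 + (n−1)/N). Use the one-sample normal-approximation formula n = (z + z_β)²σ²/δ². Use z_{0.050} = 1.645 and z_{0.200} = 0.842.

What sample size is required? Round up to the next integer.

n = (z_{α/2} + z_β)² · σ² / δ²
  = (1.645 + 0.842)² · 220² / 101²
  = 6.1852 · 48400 / 10201
  = 29.35
Finite-population correction (N = 148): 29.35 / (1 + (29.35 − 1)/148) = 24.63.
Round up → n = 25.

n = 25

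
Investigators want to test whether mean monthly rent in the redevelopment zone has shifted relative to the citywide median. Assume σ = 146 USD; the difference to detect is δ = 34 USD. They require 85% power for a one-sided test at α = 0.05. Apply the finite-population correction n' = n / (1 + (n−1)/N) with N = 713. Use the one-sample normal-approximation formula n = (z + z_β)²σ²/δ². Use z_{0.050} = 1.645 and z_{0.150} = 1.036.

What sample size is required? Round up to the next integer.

n = (z_α + z_β)² · σ² / δ²
  = (1.645 + 1.036)² · 146² / 34²
  = 7.1878 · 21316 / 1156
  = 132.54
Finite-population correction (N = 713): 132.54 / (1 + (132.54 − 1)/713) = 111.90.
Round up → n = 112.

n = 112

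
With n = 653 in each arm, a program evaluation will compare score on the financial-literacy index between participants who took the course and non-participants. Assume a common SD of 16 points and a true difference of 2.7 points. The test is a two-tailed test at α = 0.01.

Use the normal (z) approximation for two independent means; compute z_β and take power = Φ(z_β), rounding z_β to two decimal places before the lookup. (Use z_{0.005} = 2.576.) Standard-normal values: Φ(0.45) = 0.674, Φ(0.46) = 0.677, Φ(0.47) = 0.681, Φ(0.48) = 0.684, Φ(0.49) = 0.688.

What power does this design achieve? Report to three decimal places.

z_β = δ·√(n/(σ₁²+σ₂²)) − z_{α/2}
    = 2.7 · √(653/512) − 2.576
    = 2.7 · 1.12933 − 2.576
    = 3.0492 − 2.576 = 0.4732 → 0.47
Power = Φ(0.47) = 0.681.

Power ≈ 0.681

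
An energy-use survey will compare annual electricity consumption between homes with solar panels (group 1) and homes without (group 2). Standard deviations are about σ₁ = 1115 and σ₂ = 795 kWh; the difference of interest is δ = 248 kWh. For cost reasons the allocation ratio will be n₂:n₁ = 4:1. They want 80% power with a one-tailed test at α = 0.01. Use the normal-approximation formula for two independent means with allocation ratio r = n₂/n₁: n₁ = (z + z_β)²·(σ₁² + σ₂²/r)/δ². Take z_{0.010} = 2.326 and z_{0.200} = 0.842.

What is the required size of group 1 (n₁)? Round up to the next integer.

n₁ = (z_α + z_β)² · (σ₁² + σ₂²/r) / δ²
   = (2.326 + 0.842)² · (1115² + 795²/4) / 248²
   = 10.0362 · (1243225 + 158006.2) / 61504
   = 10.0362 · 1401231.2 / 61504
   = 228.65
Round up → n₁ = 229; n₂ = r·n₁ = 4 × 229 = 916.

n₁ = 229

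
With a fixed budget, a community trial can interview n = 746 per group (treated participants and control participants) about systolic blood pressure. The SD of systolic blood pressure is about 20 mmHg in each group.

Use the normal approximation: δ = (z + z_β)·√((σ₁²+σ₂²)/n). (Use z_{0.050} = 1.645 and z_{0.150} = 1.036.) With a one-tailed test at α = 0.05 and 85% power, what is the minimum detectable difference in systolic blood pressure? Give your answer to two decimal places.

δ = (z_α + z_β) · √((σ₁²+σ₂²)/n)
  = (1.645 + 1.036) · √(800/746)
  = 2.681 · √1.0724
  = 2.681 · 1.0356
  = 2.7763

Minimum detectable difference ≈ 2.78 mmHg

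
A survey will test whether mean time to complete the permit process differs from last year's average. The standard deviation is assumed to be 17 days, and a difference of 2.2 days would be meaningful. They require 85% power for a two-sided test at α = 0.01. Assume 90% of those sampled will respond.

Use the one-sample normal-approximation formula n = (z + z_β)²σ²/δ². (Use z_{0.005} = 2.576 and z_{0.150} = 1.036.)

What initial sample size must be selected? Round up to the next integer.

n = 866

n = (z_{α/2} + z_β)² · σ² / δ²
  = (2.576 + 1.036)² · 17² / 2.2²
  = 13.0465 · 289 / 4.84
  = 779.02
Adjust for 90% response: 779.02 / 0.90 = 865.58.
Round up → n = 866.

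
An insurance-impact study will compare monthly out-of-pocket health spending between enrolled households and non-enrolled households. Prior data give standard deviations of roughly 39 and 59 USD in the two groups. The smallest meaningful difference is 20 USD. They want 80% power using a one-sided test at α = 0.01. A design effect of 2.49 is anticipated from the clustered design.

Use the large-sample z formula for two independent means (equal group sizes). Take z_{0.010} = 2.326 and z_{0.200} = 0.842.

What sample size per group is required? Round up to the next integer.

n = 313 per group

n = (z_α + z_β)² · (σ₁² + σ₂²) / δ²
  = (2.326 + 0.842)² · (39² + 59² = 5002) / 20²
  = 10.0362 · 5002 / 400
  = 125.50
Design effect: 2.49 × 125.50 = 312.50.
Round up → n = 313 per group.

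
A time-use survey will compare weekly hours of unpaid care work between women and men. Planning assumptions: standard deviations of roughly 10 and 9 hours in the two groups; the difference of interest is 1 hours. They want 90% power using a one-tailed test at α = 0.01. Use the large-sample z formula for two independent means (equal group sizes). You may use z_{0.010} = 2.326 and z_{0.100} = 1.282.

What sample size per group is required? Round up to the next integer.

n = (z_α + z_β)² · (σ₁² + σ₂²) / δ²
  = (2.326 + 1.282)² · (10² + 9² = 181) / 1²
  = 13.0177 · 181 / 1
  = 2356.20
Round up → n = 2357 per group.

n = 2357 per group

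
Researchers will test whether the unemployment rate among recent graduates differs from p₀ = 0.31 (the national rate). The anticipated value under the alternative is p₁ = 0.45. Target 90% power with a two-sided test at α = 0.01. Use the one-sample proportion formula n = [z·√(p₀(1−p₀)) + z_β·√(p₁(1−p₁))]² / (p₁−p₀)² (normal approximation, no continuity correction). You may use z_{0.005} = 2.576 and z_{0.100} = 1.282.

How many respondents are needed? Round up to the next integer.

n = 171

n = [z_{α/2}·√(p₀q₀) + z_β·√(p₁q₁)]² / (p₁ − p₀)²
  = [2.576·√(0.31·0.69) + 1.282·√(0.45·0.55)]² / (0.14)²
  = [2.576·0.4625 + 1.282·0.4975]² / 0.0196
  = [1.8292]² / 0.0196
  = 170.71
Round up → n = 171.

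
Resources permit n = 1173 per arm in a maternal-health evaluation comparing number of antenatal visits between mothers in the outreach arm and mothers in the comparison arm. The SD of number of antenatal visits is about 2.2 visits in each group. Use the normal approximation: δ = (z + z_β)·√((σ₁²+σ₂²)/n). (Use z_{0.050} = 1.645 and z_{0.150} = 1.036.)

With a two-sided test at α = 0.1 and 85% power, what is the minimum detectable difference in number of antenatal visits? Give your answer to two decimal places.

Minimum detectable difference ≈ 0.24 visits

δ = (z_{α/2} + z_β) · √((σ₁²+σ₂²)/n)
  = (1.645 + 1.036) · √(9.68/1173)
  = 2.681 · √0.00825
  = 2.681 · 0.0908
  = 0.2435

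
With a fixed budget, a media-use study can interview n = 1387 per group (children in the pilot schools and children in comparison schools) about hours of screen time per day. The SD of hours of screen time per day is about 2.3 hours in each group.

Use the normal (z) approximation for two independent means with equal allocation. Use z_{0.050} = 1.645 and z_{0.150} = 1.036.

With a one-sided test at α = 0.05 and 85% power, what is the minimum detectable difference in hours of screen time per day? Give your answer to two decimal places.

Minimum detectable difference ≈ 0.23 hours

δ = (z_α + z_β) · √((σ₁²+σ₂²)/n)
  = (1.645 + 1.036) · √(10.58/1387)
  = 2.681 · √0.00763
  = 2.681 · 0.0873
  = 0.2342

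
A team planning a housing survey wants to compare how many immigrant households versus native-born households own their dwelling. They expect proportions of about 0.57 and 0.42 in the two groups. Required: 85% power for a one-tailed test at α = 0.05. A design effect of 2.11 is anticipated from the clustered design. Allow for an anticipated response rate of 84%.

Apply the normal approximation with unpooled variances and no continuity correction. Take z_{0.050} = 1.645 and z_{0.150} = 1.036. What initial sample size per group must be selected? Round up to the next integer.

n = 393 per group

n = (z_α + z_β)² · [p₁(1−p₁) + p₂(1−p₂)] / (p₁ − p₂)²
  = (1.645 + 1.036)² · (0.57·0.43 + 0.42·0.58) / (0.15)²
  = (2.681)² · (0.2451 + 0.2436) / 0.0225
  = 7.1878 · 0.4887 / 0.0225
  = 156.12
Design effect: 2.11 × 156.12 = 329.41.
Adjust for 84% response: 329.41 / 0.84 = 392.15.
Round up → n = 393 per group.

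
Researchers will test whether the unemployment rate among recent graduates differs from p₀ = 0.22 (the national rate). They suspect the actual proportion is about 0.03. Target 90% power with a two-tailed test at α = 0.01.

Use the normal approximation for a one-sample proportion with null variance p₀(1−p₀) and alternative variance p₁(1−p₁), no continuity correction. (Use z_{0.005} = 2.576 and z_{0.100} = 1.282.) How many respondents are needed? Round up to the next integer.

n = [z_{α/2}·√(p₀q₀) + z_β·√(p₁q₁)]² / (p₁ − p₀)²
  = [2.576·√(0.22·0.78) + 1.282·√(0.03·0.97)]² / (-0.19)²
  = [2.576·0.4142 + 1.282·0.1706]² / 0.0361
  = [1.2858]² / 0.0361
  = 45.80
Round up → n = 46.

n = 46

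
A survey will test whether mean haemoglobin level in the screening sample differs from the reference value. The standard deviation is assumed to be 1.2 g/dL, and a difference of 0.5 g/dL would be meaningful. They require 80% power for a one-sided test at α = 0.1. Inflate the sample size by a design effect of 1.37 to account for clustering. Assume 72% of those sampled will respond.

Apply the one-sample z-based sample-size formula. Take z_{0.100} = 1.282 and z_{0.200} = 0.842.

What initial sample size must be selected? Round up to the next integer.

n = 50

n = (z_α + z_β)² · σ² / δ²
  = (1.282 + 0.842)² · 1.2² / 0.5²
  = 4.5114 · 1.44 / 0.25
  = 25.99
Design effect: 1.37 × 25.99 = 35.60.
Adjust for 72% response: 35.60 / 0.72 = 49.44.
Round up → n = 50.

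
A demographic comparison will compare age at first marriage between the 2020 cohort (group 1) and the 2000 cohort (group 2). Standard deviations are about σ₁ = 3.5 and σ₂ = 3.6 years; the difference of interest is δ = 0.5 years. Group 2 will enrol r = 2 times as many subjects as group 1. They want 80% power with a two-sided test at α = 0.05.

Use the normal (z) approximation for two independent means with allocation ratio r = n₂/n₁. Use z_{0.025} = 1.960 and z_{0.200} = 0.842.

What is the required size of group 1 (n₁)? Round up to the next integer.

n₁ = 589

n₁ = (z_{α/2} + z_β)² · (σ₁² + σ₂²/r) / δ²
   = (1.960 + 0.842)² · (3.5² + 3.6²/2) / 0.5²
   = 7.8512 · (12.25 + 6.48) / 0.25
   = 7.8512 · 18.73 / 0.25
   = 588.21
Round up → n₁ = 589; n₂ = r·n₁ = 2 × 589 = 1178.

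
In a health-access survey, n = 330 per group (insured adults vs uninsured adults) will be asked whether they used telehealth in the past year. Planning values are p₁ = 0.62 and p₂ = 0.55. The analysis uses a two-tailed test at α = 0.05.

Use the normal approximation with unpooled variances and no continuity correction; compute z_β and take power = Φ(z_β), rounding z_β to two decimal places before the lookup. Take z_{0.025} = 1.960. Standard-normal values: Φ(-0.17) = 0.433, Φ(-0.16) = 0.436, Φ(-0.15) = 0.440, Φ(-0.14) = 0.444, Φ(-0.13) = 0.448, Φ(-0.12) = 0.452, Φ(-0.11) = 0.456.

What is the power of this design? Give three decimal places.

Power ≈ 0.448

z_β = |p₁−p₂|·√(n/[p₁q₁+p₂q₂]) − z_{α/2}
    = 0.07 · √(330/0.4831) − 1.960
    = 0.07 · 26.1360 − 1.960
    = 1.8295 − 1.960 = -0.1305 → -0.13
Power = Φ(-0.13) = 0.448.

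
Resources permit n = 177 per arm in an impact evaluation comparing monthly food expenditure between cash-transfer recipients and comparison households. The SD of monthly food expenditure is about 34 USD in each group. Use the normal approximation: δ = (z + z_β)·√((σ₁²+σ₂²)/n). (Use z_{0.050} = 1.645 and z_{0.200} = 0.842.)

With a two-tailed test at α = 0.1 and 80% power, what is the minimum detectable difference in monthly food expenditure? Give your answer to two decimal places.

δ = (z_{α/2} + z_β) · √((σ₁²+σ₂²)/n)
  = (1.645 + 0.842) · √(2312/177)
  = 2.487 · √13.0621
  = 2.487 · 3.6142
  = 8.9884

Minimum detectable difference ≈ 8.99 USD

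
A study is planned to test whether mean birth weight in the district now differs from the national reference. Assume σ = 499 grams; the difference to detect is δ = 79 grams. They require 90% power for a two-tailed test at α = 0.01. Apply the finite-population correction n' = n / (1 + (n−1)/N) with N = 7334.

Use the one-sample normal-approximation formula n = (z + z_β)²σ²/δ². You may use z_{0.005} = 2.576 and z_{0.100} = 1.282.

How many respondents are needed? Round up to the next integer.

n = 550

n = (z_{α/2} + z_β)² · σ² / δ²
  = (2.576 + 1.282)² · 499² / 79²
  = 14.8842 · 249001 / 6241
  = 593.84
Finite-population correction (N = 7334): 593.84 / (1 + (593.84 − 1)/7334) = 549.43.
Round up → n = 550.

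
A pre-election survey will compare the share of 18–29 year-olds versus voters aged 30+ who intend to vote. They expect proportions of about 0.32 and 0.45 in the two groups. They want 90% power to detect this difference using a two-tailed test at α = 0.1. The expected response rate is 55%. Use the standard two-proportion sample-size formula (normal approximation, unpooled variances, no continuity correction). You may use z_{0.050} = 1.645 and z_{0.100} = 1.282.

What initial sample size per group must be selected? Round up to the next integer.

n = (z_{α/2} + z_β)² · [p₁(1−p₁) + p₂(1−p₂)] / (p₁ − p₂)²
  = (1.645 + 1.282)² · (0.32·0.68 + 0.45·0.55) / (-0.13)²
  = (2.927)² · (0.2176 + 0.2475) / 0.0169
  = 8.5673 · 0.4651 / 0.0169
  = 235.78
Adjust for 55% response: 235.78 / 0.55 = 428.69.
Round up → n = 429 per group.

n = 429 per group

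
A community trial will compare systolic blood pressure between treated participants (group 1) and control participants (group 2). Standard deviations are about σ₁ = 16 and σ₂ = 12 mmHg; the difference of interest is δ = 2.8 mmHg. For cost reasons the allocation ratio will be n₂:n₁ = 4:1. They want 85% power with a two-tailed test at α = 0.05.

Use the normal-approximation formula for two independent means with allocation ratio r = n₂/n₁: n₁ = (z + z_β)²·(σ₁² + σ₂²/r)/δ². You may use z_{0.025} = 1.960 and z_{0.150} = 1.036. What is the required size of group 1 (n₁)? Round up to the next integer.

n₁ = 335

n₁ = (z_{α/2} + z_β)² · (σ₁² + σ₂²/r) / δ²
   = (1.960 + 1.036)² · (16² + 12²/4) / 2.8²
   = 8.9760 · (256 + 36) / 7.84
   = 8.9760 · 292 / 7.84
   = 334.31
Round up → n₁ = 335; n₂ = r·n₁ = 4 × 335 = 1340.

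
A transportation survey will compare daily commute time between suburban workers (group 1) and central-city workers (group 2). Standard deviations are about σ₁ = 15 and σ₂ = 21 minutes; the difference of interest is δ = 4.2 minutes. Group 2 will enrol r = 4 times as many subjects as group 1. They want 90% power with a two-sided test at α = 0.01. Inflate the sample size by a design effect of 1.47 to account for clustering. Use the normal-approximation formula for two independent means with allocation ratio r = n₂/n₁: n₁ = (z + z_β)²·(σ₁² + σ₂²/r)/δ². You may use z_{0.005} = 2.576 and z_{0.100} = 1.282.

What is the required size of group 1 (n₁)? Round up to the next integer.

n₁ = (z_{α/2} + z_β)² · (σ₁² + σ₂²/r) / δ²
   = (2.576 + 1.282)² · (15² + 21²/4) / 4.2²
   = 14.8842 · (225 + 110.25) / 17.64
   = 14.8842 · 335.25 / 17.64
   = 282.88
Design effect: 1.47 × 282.88 = 415.83.
Round up → n₁ = 416; n₂ = r·n₁ = 4 × 416 = 1664.

n₁ = 416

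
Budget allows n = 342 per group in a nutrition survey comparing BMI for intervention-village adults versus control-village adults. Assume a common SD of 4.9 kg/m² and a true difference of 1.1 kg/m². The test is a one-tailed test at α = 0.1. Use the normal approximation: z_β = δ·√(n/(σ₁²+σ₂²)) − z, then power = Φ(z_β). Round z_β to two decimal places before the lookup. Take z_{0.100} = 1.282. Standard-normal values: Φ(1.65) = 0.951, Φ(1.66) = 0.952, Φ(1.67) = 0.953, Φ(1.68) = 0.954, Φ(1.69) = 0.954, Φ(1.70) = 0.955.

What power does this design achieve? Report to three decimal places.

z_β = δ·√(n/(σ₁²+σ₂²)) − z_α
    = 1.1 · √(342/48.02) − 1.282
    = 1.1 · 2.66871 − 1.282
    = 2.9356 − 1.282 = 1.6536 → 1.65
Power = Φ(1.65) = 0.951.

Power ≈ 0.951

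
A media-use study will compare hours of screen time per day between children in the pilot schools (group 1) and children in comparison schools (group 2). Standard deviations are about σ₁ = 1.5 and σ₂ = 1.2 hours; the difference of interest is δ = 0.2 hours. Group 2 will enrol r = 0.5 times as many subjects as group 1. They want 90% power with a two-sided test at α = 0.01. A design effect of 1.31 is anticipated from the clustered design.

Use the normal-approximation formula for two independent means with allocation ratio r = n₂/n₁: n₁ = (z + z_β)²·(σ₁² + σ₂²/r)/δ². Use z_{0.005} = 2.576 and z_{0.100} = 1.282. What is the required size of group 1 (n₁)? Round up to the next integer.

n₁ = (z_{α/2} + z_β)² · (σ₁² + σ₂²/r) / δ²
   = (2.576 + 1.282)² · (1.5² + 1.2²/0.5) / 0.2²
   = 14.8842 · (2.25 + 2.88) / 0.04
   = 14.8842 · 5.13 / 0.04
   = 1908.89
Design effect: 1.31 × 1908.89 = 2500.65.
Round up → n₁ = 2501; n₂ = r·n₁ = 0.5 × 2501 = 1251.

n₁ = 2501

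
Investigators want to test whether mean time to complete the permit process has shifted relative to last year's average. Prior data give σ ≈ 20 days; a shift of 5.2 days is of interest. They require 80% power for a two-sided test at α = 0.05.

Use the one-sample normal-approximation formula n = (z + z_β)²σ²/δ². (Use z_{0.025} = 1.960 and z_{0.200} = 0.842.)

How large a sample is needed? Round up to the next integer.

n = 117

n = (z_{α/2} + z_β)² · σ² / δ²
  = (1.960 + 0.842)² · 20² / 5.2²
  = 7.8512 · 400 / 27.04
  = 116.14
Round up → n = 117.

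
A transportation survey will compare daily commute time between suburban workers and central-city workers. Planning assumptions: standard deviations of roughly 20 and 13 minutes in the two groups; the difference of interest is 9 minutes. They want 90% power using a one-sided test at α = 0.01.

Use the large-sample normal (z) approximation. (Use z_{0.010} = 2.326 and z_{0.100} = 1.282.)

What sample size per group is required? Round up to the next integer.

n = 92 per group

n = (z_α + z_β)² · (σ₁² + σ₂²) / δ²
  = (2.326 + 1.282)² · (20² + 13² = 569) / 9²
  = 13.0177 · 569 / 81
  = 91.45
Round up → n = 92 per group.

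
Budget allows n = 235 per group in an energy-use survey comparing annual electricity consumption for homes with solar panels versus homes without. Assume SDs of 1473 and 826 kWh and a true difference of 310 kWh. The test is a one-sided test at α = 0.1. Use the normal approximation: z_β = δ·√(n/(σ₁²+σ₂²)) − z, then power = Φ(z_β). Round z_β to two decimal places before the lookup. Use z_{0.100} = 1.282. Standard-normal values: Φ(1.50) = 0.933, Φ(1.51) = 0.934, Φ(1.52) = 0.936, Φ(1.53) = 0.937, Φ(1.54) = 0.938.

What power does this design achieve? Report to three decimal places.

Power ≈ 0.937

z_β = δ·√(n/(σ₁²+σ₂²)) − z_α
    = 310 · √(235/2852005) − 1.282
    = 310 · 0.00908 − 1.282
    = 2.8140 − 1.282 = 1.5320 → 1.53
Power = Φ(1.53) = 0.937.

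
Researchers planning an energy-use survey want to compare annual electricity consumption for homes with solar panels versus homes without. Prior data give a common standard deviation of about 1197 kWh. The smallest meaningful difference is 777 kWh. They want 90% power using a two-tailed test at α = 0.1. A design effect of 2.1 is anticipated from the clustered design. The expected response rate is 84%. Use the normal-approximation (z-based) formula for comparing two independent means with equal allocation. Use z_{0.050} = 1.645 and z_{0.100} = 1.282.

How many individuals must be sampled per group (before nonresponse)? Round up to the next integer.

n = 102 per group

n = (z_{α/2} + z_β)² · (σ₁² + σ₂²) / δ²
  = (1.645 + 1.282)² · (2·1197² = 2865618) / 777²
  = 8.5673 · 2865618 / 603729
  = 40.67
Design effect: 2.1 × 40.67 = 85.40.
Adjust for 84% response: 85.40 / 0.84 = 101.66.
Round up → n = 102 per group.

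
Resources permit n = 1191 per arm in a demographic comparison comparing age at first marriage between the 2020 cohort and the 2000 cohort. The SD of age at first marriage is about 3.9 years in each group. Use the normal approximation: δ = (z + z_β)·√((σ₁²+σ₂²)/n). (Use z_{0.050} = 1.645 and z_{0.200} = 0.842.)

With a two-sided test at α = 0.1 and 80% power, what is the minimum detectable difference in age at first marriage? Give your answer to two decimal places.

Minimum detectable difference ≈ 0.40 years

δ = (z_{α/2} + z_β) · √((σ₁²+σ₂²)/n)
  = (1.645 + 0.842) · √(30.42/1191)
  = 2.487 · √0.02554
  = 2.487 · 0.1598
  = 0.3975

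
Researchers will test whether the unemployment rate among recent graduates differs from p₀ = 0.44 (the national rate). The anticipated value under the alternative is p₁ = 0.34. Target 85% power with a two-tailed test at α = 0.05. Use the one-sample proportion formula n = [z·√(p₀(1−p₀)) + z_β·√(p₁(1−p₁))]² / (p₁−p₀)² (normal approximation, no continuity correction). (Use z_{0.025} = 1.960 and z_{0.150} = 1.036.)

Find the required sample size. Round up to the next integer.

n = [z_{α/2}·√(p₀q₀) + z_β·√(p₁q₁)]² / (p₁ − p₀)²
  = [1.960·√(0.44·0.56) + 1.036·√(0.34·0.66)]² / (-0.10)²
  = [1.960·0.4964 + 1.036·0.4737]² / 0.0100
  = [1.4637]² / 0.0100
  = 214.24
Round up → n = 215.

n = 215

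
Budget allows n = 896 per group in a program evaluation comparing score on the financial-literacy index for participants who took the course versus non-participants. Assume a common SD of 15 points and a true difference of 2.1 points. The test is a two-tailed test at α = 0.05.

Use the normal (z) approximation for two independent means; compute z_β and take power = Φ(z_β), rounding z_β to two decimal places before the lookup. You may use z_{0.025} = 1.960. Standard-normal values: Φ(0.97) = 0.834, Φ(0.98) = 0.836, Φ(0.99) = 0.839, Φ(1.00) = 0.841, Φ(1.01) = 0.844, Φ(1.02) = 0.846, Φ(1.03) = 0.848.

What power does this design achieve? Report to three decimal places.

Power ≈ 0.841

z_β = δ·√(n/(σ₁²+σ₂²)) − z_{α/2}
    = 2.1 · √(896/450) − 1.960
    = 2.1 · 1.41107 − 1.960
    = 2.9632 − 1.960 = 1.0032 → 1.00
Power = Φ(1.00) = 0.841.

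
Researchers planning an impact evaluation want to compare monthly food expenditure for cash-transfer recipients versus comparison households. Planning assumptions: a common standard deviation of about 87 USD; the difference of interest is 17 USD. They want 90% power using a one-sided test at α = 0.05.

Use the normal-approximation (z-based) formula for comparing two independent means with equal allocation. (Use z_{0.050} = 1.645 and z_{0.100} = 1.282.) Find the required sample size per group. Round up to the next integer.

n = (z_α + z_β)² · (σ₁² + σ₂²) / δ²
  = (1.645 + 1.282)² · (2·87² = 15138) / 17²
  = 8.5673 · 15138 / 289
  = 448.76
Round up → n = 449 per group.

n = 449 per group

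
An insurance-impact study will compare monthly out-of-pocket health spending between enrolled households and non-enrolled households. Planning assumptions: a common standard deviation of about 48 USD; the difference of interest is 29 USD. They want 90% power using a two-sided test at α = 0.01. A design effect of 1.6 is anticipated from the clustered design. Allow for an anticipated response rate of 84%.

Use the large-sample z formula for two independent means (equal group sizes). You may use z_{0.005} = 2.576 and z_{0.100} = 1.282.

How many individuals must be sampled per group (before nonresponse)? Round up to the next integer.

n = 156 per group

n = (z_{α/2} + z_β)² · (σ₁² + σ₂²) / δ²
  = (2.576 + 1.282)² · (2·48² = 4608) / 29²
  = 14.8842 · 4608 / 841
  = 81.55
Design effect: 1.6 × 81.55 = 130.49.
Adjust for 84% response: 130.49 / 0.84 = 155.34.
Round up → n = 156 per group.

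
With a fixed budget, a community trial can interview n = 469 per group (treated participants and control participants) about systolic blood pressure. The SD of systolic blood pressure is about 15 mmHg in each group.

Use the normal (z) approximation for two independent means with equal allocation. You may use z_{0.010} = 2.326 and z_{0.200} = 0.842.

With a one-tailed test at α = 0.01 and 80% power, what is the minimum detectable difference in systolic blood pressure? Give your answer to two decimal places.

Minimum detectable difference ≈ 3.10 mmHg

δ = (z_α + z_β) · √((σ₁²+σ₂²)/n)
  = (2.326 + 0.842) · √(450/469)
  = 3.168 · √0.95949
  = 3.168 · 0.9795
  = 3.1032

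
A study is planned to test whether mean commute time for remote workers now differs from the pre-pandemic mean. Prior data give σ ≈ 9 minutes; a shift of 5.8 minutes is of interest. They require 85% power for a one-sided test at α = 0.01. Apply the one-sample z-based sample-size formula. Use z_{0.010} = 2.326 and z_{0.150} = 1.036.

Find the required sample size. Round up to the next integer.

n = 28

n = (z_α + z_β)² · σ² / δ²
  = (2.326 + 1.036)² · 9² / 5.8²
  = 11.3030 · 81 / 33.64
  = 27.22
Round up → n = 28.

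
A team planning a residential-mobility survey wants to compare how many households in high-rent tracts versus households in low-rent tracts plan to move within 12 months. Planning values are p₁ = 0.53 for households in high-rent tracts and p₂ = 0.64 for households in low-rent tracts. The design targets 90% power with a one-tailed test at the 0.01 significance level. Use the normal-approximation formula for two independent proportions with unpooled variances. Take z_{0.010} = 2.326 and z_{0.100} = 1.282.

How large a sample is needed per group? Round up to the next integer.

n = (z_α + z_β)² · [p₁(1−p₁) + p₂(1−p₂)] / (p₁ − p₂)²
  = (2.326 + 1.282)² · (0.53·0.47 + 0.64·0.36) / (-0.11)²
  = (3.608)² · (0.2491 + 0.2304) / 0.0121
  = 13.0177 · 0.4795 / 0.0121
  = 515.87
Round up → n = 516 per group.

n = 516 per group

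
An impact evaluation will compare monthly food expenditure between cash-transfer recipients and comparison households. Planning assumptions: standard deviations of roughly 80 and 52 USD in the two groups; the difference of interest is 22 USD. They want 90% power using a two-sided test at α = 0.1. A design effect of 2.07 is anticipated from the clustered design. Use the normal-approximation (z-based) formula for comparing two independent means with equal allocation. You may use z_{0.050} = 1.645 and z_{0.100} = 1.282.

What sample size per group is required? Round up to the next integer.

n = (z_{α/2} + z_β)² · (σ₁² + σ₂²) / δ²
  = (1.645 + 1.282)² · (80² + 52² = 9104) / 22²
  = 8.5673 · 9104 / 484
  = 161.15
Design effect: 2.07 × 161.15 = 333.58.
Round up → n = 334 per group.

n = 334 per group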